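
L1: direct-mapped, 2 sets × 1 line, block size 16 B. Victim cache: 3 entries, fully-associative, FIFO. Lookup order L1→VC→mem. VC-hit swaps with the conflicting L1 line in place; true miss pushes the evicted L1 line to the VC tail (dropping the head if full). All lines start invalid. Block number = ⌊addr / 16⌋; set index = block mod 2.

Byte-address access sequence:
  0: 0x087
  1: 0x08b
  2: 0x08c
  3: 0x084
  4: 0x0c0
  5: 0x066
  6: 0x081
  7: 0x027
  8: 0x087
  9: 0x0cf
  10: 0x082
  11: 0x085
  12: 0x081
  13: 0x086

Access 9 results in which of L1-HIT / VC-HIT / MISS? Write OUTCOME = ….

  [0] addr=0x87 blk=8 s=0: MISS | VC []
  [1] addr=0x8b blk=8 s=0: L1-HIT | VC []
  [2] addr=0x8c blk=8 s=0: L1-HIT | VC []
  [3] addr=0x84 blk=8 s=0: L1-HIT | VC []
  [4] addr=0xc0 blk=12 s=0: MISS | VC [8]
  [5] addr=0x66 blk=6 s=0: MISS | VC [8, 12]
  [6] addr=0x81 blk=8 s=0: VC-HIT | VC [6, 12]
  [7] addr=0x27 blk=2 s=0: MISS | VC [6, 12, 8]
  [8] addr=0x87 blk=8 s=0: VC-HIT | VC [6, 12, 2]
  [9] addr=0xcf blk=12 s=0: VC-HIT | VC [6, 8, 2]
  [10] addr=0x82 blk=8 s=0: VC-HIT | VC [6, 12, 2]
  [11] addr=0x85 blk=8 s=0: L1-HIT | VC [6, 12, 2]
  [12] addr=0x81 blk=8 s=0: L1-HIT | VC [6, 12, 2]
  [13] addr=0x86 blk=8 s=0: L1-HIT | VC [6, 12, 2]

OUTCOME = VC-HIT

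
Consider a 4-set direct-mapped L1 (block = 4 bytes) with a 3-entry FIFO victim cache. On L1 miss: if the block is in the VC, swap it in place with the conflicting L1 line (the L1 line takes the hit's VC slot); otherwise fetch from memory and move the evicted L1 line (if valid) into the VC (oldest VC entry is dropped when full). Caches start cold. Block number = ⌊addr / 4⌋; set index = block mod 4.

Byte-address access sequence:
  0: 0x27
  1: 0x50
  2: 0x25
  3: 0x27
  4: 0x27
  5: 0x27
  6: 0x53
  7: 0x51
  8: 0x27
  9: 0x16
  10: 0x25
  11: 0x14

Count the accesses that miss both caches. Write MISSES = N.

0: 0x27 (blk 9, set 1) → MISS  vc=[]
1: 0x50 (blk 20, set 0) → MISS  vc=[]
2: 0x25 (blk 9, set 1) → L1-HIT  vc=[]
3: 0x27 (blk 9, set 1) → L1-HIT  vc=[]
4: 0x27 (blk 9, set 1) → L1-HIT  vc=[]
5: 0x27 (blk 9, set 1) → L1-HIT  vc=[]
6: 0x53 (blk 20, set 0) → L1-HIT  vc=[]
7: 0x51 (blk 20, set 0) → L1-HIT  vc=[]
8: 0x27 (blk 9, set 1) → L1-HIT  vc=[]
9: 0x16 (blk 5, set 1) → MISS  vc=[9]
10: 0x25 (blk 9, set 1) → VC-HIT  vc=[5]
11: 0x14 (blk 5, set 1) → VC-HIT  vc=[9]

MISSES = 3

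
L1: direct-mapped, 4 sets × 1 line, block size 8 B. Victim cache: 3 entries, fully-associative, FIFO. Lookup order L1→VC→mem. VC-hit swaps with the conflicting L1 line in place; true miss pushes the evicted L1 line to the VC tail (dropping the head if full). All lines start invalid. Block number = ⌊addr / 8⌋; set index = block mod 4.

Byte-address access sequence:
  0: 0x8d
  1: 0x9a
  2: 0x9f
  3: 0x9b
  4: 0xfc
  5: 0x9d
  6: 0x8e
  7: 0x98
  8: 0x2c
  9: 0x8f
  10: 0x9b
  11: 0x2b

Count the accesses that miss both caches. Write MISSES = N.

MISSES = 4

0: 0x8d (blk 17, set 1) → MISS  vc=[]
1: 0x9a (blk 19, set 3) → MISS  vc=[]
2: 0x9f (blk 19, set 3) → L1-HIT  vc=[]
3: 0x9b (blk 19, set 3) → L1-HIT  vc=[]
4: 0xfc (blk 31, set 3) → MISS  vc=[19]
5: 0x9d (blk 19, set 3) → VC-HIT  vc=[31]
6: 0x8e (blk 17, set 1) → L1-HIT  vc=[31]
7: 0x98 (blk 19, set 3) → L1-HIT  vc=[31]
8: 0x2c (blk 5, set 1) → MISS  vc=[31, 17]
9: 0x8f (blk 17, set 1) → VC-HIT  vc=[31, 5]
10: 0x9b (blk 19, set 3) → L1-HIT  vc=[31, 5]
11: 0x2b (blk 5, set 1) → VC-HIT  vc=[31, 17]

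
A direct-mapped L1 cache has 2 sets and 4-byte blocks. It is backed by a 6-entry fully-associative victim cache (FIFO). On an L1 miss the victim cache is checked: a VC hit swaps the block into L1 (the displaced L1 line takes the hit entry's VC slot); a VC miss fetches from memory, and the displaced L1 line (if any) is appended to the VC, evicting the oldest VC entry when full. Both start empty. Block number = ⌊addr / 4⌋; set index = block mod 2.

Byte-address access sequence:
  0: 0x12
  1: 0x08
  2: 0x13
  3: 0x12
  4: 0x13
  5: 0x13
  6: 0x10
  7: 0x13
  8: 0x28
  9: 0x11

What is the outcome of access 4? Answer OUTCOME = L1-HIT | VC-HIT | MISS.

OUTCOME = L1-HIT

  [0] addr=0x12 blk=4 s=0: MISS | VC []
  [1] addr=0x8 blk=2 s=0: MISS | VC [4]
  [2] addr=0x13 blk=4 s=0: VC-HIT | VC [2]
  [3] addr=0x12 blk=4 s=0: L1-HIT | VC [2]
  [4] addr=0x13 blk=4 s=0: L1-HIT | VC [2]
  [5] addr=0x13 blk=4 s=0: L1-HIT | VC [2]
  [6] addr=0x10 blk=4 s=0: L1-HIT | VC [2]
  [7] addr=0x13 blk=4 s=0: L1-HIT | VC [2]
  [8] addr=0x28 blk=10 s=0: MISS | VC [2, 4]
  [9] addr=0x11 blk=4 s=0: VC-HIT | VC [2, 10]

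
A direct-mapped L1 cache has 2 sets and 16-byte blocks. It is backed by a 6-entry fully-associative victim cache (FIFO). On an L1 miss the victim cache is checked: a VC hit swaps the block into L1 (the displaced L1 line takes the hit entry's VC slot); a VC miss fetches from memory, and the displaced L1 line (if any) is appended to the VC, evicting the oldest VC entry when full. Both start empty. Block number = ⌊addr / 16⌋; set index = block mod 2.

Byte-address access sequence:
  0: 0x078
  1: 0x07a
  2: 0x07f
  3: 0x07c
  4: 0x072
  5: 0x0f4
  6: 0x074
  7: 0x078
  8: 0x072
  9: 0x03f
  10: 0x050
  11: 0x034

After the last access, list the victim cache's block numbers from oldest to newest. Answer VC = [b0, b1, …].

#0 0x78→b7/s1 MISS; vc=[]
#1 0x7a→b7/s1 L1-HIT; vc=[]
#2 0x7f→b7/s1 L1-HIT; vc=[]
#3 0x7c→b7/s1 L1-HIT; vc=[]
#4 0x72→b7/s1 L1-HIT; vc=[]
#5 0xf4→b15/s1 MISS; vc=[7]
#6 0x74→b7/s1 VC-HIT; vc=[15]
#7 0x78→b7/s1 L1-HIT; vc=[15]
#8 0x72→b7/s1 L1-HIT; vc=[15]
#9 0x3f→b3/s1 MISS; vc=[15,7]
#10 0x50→b5/s1 MISS; vc=[15,7,3]
#11 0x34→b3/s1 VC-HIT; vc=[15,7,5]

VC = [15, 7, 5]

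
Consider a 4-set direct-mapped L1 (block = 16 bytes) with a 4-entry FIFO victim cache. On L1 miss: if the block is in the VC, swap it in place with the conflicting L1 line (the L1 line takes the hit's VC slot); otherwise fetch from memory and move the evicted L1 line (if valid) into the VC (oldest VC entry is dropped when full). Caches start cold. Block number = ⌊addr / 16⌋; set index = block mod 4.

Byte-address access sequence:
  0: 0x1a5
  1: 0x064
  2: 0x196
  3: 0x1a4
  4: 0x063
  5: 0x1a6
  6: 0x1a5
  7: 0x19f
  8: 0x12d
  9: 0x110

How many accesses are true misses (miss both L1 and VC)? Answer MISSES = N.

#0 0x1a5→b26/s2 MISS; vc=[]
#1 0x64→b6/s2 MISS; vc=[26]
#2 0x196→b25/s1 MISS; vc=[26]
#3 0x1a4→b26/s2 VC-HIT; vc=[6]
#4 0x63→b6/s2 VC-HIT; vc=[26]
#5 0x1a6→b26/s2 VC-HIT; vc=[6]
#6 0x1a5→b26/s2 L1-HIT; vc=[6]
#7 0x19f→b25/s1 L1-HIT; vc=[6]
#8 0x12d→b18/s2 MISS; vc=[6,26]
#9 0x110→b17/s1 MISS; vc=[6,26,25]

MISSES = 5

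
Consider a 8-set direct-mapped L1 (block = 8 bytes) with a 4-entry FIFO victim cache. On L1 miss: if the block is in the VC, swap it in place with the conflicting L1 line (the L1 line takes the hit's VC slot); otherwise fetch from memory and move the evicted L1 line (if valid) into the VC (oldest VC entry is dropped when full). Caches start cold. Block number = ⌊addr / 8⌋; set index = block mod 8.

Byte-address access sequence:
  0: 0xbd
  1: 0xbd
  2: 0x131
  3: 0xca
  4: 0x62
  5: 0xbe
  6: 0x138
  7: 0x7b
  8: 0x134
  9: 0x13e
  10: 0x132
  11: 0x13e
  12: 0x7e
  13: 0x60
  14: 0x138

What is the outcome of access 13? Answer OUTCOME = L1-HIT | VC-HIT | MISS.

OUTCOME = L1-HIT

0: 0xbd (blk 23, set 7) → MISS  vc=[]
1: 0xbd (blk 23, set 7) → L1-HIT  vc=[]
2: 0x131 (blk 38, set 6) → MISS  vc=[]
3: 0xca (blk 25, set 1) → MISS  vc=[]
4: 0x62 (blk 12, set 4) → MISS  vc=[]
5: 0xbe (blk 23, set 7) → L1-HIT  vc=[]
6: 0x138 (blk 39, set 7) → MISS  vc=[23]
7: 0x7b (blk 15, set 7) → MISS  vc=[23, 39]
8: 0x134 (blk 38, set 6) → L1-HIT  vc=[23, 39]
9: 0x13e (blk 39, set 7) → VC-HIT  vc=[23, 15]
10: 0x132 (blk 38, set 6) → L1-HIT  vc=[23, 15]
11: 0x13e (blk 39, set 7) → L1-HIT  vc=[23, 15]
12: 0x7e (blk 15, set 7) → VC-HIT  vc=[23, 39]
13: 0x60 (blk 12, set 4) → L1-HIT  vc=[23, 39]
14: 0x138 (blk 39, set 7) → VC-HIT  vc=[23, 15]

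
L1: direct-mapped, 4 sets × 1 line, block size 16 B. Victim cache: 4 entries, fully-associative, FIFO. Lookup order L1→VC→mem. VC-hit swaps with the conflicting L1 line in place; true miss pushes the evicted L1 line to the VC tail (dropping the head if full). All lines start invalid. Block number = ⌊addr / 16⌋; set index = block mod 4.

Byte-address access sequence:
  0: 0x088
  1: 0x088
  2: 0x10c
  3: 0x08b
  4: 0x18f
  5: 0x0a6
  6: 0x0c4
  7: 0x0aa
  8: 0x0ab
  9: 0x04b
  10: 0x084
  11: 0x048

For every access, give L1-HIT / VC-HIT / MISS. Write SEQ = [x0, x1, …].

  [0] addr=0x88 blk=8 s=0: MISS | VC []
  [1] addr=0x88 blk=8 s=0: L1-HIT | VC []
  [2] addr=0x10c blk=16 s=0: MISS | VC [8]
  [3] addr=0x8b blk=8 s=0: VC-HIT | VC [16]
  [4] addr=0x18f blk=24 s=0: MISS | VC [16, 8]
  [5] addr=0xa6 blk=10 s=2: MISS | VC [16, 8]
  [6] addr=0xc4 blk=12 s=0: MISS | VC [16, 8, 24]
  [7] addr=0xaa blk=10 s=2: L1-HIT | VC [16, 8, 24]
  [8] addr=0xab blk=10 s=2: L1-HIT | VC [16, 8, 24]
  [9] addr=0x4b blk=4 s=0: MISS | VC [16, 8, 24, 12]
  [10] addr=0x84 blk=8 s=0: VC-HIT | VC [16, 4, 24, 12]
  [11] addr=0x48 blk=4 s=0: VC-HIT | VC [16, 8, 24, 12]

SEQ = [MISS, L1-HIT, MISS, VC-HIT, MISS, MISS, MISS, L1-HIT, L1-HIT, MISS, VC-HIT, VC-HIT]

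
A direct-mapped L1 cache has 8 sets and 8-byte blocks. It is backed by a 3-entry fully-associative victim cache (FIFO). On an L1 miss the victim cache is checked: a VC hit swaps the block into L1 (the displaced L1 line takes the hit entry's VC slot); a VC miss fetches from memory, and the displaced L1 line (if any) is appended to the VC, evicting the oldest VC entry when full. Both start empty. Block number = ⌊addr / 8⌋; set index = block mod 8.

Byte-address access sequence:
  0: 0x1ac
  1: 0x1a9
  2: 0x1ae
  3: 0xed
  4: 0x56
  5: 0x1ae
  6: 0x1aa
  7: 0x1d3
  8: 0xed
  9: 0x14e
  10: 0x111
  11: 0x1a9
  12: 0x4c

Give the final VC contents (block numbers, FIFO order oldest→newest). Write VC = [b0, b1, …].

#0 0x1ac→b53/s5 MISS; vc=[]
#1 0x1a9→b53/s5 L1-HIT; vc=[]
#2 0x1ae→b53/s5 L1-HIT; vc=[]
#3 0xed→b29/s5 MISS; vc=[53]
#4 0x56→b10/s2 MISS; vc=[53]
#5 0x1ae→b53/s5 VC-HIT; vc=[29]
#6 0x1aa→b53/s5 L1-HIT; vc=[29]
#7 0x1d3→b58/s2 MISS; vc=[29,10]
#8 0xed→b29/s5 VC-HIT; vc=[53,10]
#9 0x14e→b41/s1 MISS; vc=[53,10]
#10 0x111→b34/s2 MISS; vc=[53,10,58]
#11 0x1a9→b53/s5 VC-HIT; vc=[29,10,58]
#12 0x4c→b9/s1 MISS; vc=[10,58,41]

VC = [10, 58, 41]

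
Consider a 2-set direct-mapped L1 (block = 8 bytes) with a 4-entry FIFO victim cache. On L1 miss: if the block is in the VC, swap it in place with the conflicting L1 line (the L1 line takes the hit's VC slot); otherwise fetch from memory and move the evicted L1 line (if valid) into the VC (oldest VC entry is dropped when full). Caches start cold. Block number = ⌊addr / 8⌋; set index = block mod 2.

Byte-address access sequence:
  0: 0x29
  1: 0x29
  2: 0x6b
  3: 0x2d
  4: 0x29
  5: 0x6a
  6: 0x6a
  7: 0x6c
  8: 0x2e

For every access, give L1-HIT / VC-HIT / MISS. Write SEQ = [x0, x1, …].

#0 0x29→b5/s1 MISS; vc=[]
#1 0x29→b5/s1 L1-HIT; vc=[]
#2 0x6b→b13/s1 MISS; vc=[5]
#3 0x2d→b5/s1 VC-HIT; vc=[13]
#4 0x29→b5/s1 L1-HIT; vc=[13]
#5 0x6a→b13/s1 VC-HIT; vc=[5]
#6 0x6a→b13/s1 L1-HIT; vc=[5]
#7 0x6c→b13/s1 L1-HIT; vc=[5]
#8 0x2e→b5/s1 VC-HIT; vc=[13]

SEQ = [MISS, L1-HIT, MISS, VC-HIT, L1-HIT, VC-HIT, L1-HIT, L1-HIT, VC-HIT]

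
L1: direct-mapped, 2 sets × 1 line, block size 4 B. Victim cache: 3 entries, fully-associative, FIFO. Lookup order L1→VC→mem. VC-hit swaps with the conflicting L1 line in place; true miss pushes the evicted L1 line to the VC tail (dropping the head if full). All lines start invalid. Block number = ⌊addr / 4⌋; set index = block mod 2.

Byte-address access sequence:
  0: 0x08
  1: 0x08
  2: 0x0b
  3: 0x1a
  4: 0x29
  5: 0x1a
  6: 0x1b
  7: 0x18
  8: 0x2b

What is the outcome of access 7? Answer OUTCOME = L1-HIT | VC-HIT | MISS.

0: 0x8 (blk 2, set 0) → MISS  vc=[]
1: 0x8 (blk 2, set 0) → L1-HIT  vc=[]
2: 0xb (blk 2, set 0) → L1-HIT  vc=[]
3: 0x1a (blk 6, set 0) → MISS  vc=[2]
4: 0x29 (blk 10, set 0) → MISS  vc=[2, 6]
5: 0x1a (blk 6, set 0) → VC-HIT  vc=[2, 10]
6: 0x1b (blk 6, set 0) → L1-HIT  vc=[2, 10]
7: 0x18 (blk 6, set 0) → L1-HIT  vc=[2, 10]
8: 0x2b (blk 10, set 0) → VC-HIT  vc=[2, 6]

OUTCOME = L1-HIT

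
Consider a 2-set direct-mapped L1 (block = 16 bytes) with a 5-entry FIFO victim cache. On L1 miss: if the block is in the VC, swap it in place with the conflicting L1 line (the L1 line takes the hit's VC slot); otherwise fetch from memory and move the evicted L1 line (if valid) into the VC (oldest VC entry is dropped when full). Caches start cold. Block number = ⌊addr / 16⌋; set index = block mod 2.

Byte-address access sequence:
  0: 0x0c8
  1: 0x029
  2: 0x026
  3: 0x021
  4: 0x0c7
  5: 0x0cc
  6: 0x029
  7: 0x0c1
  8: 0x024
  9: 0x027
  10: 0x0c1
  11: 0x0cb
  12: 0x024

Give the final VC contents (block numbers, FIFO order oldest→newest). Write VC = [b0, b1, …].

#0 0xc8→b12/s0 MISS; vc=[]
#1 0x29→b2/s0 MISS; vc=[12]
#2 0x26→b2/s0 L1-HIT; vc=[12]
#3 0x21→b2/s0 L1-HIT; vc=[12]
#4 0xc7→b12/s0 VC-HIT; vc=[2]
#5 0xcc→b12/s0 L1-HIT; vc=[2]
#6 0x29→b2/s0 VC-HIT; vc=[12]
#7 0xc1→b12/s0 VC-HIT; vc=[2]
#8 0x24→b2/s0 VC-HIT; vc=[12]
#9 0x27→b2/s0 L1-HIT; vc=[12]
#10 0xc1→b12/s0 VC-HIT; vc=[2]
#11 0xcb→b12/s0 L1-HIT; vc=[2]
#12 0x24→b2/s0 VC-HIT; vc=[12]

VC = [12]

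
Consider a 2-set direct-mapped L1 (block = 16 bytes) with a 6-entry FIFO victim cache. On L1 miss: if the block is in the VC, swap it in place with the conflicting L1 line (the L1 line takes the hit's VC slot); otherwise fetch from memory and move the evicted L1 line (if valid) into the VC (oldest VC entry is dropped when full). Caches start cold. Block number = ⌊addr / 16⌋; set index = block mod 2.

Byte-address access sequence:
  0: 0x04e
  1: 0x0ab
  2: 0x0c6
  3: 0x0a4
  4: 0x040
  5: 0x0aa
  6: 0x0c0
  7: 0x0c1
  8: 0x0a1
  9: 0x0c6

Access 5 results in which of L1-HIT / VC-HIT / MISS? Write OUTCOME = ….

OUTCOME = VC-HIT

0: 0x4e (blk 4, set 0) → MISS  vc=[]
1: 0xab (blk 10, set 0) → MISS  vc=[4]
2: 0xc6 (blk 12, set 0) → MISS  vc=[4, 10]
3: 0xa4 (blk 10, set 0) → VC-HIT  vc=[4, 12]
4: 0x40 (blk 4, set 0) → VC-HIT  vc=[10, 12]
5: 0xaa (blk 10, set 0) → VC-HIT  vc=[4, 12]
6: 0xc0 (blk 12, set 0) → VC-HIT  vc=[4, 10]
7: 0xc1 (blk 12, set 0) → L1-HIT  vc=[4, 10]
8: 0xa1 (blk 10, set 0) → VC-HIT  vc=[4, 12]
9: 0xc6 (blk 12, set 0) → VC-HIT  vc=[4, 10]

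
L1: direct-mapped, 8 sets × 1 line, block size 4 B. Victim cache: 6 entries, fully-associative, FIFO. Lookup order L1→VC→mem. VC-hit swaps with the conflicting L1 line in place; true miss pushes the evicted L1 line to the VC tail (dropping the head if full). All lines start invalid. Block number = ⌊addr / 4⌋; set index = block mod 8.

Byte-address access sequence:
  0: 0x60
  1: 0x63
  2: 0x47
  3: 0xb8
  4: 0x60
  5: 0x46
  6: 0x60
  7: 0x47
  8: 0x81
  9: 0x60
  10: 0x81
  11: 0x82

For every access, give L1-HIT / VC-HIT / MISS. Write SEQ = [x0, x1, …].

0: 0x60 (blk 24, set 0) → MISS  vc=[]
1: 0x63 (blk 24, set 0) → L1-HIT  vc=[]
2: 0x47 (blk 17, set 1) → MISS  vc=[]
3: 0xb8 (blk 46, set 6) → MISS  vc=[]
4: 0x60 (blk 24, set 0) → L1-HIT  vc=[]
5: 0x46 (blk 17, set 1) → L1-HIT  vc=[]
6: 0x60 (blk 24, set 0) → L1-HIT  vc=[]
7: 0x47 (blk 17, set 1) → L1-HIT  vc=[]
8: 0x81 (blk 32, set 0) → MISS  vc=[24]
9: 0x60 (blk 24, set 0) → VC-HIT  vc=[32]
10: 0x81 (blk 32, set 0) → VC-HIT  vc=[24]
11: 0x82 (blk 32, set 0) → L1-HIT  vc=[24]

SEQ = [MISS, L1-HIT, MISS, MISS, L1-HIT, L1-HIT, L1-HIT, L1-HIT, MISS, VC-HIT, VC-HIT, L1-HIT]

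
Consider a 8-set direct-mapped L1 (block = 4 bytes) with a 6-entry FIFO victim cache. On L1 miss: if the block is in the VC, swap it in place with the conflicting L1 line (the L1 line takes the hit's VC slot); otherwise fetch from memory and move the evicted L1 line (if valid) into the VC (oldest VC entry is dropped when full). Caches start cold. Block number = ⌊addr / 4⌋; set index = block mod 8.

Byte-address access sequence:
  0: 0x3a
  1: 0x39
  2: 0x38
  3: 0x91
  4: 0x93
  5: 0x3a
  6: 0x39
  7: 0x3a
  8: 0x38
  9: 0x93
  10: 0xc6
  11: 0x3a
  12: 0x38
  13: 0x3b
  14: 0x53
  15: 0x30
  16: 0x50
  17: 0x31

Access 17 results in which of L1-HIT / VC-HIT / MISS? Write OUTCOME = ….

  [0] addr=0x3a blk=14 s=6: MISS | VC []
  [1] addr=0x39 blk=14 s=6: L1-HIT | VC []
  [2] addr=0x38 blk=14 s=6: L1-HIT | VC []
  [3] addr=0x91 blk=36 s=4: MISS | VC []
  [4] addr=0x93 blk=36 s=4: L1-HIT | VC []
  [5] addr=0x3a blk=14 s=6: L1-HIT | VC []
  [6] addr=0x39 blk=14 s=6: L1-HIT | VC []
  [7] addr=0x3a blk=14 s=6: L1-HIT | VC []
  [8] addr=0x38 blk=14 s=6: L1-HIT | VC []
  [9] addr=0x93 blk=36 s=4: L1-HIT | VC []
  [10] addr=0xc6 blk=49 s=1: MISS | VC []
  [11] addr=0x3a blk=14 s=6: L1-HIT | VC []
  [12] addr=0x38 blk=14 s=6: L1-HIT | VC []
  [13] addr=0x3b blk=14 s=6: L1-HIT | VC []
  [14] addr=0x53 blk=20 s=4: MISS | VC [36]
  [15] addr=0x30 blk=12 s=4: MISS | VC [36, 20]
  [16] addr=0x50 blk=20 s=4: VC-HIT | VC [36, 12]
  [17] addr=0x31 blk=12 s=4: VC-HIT | VC [36, 20]

OUTCOME = VC-HIT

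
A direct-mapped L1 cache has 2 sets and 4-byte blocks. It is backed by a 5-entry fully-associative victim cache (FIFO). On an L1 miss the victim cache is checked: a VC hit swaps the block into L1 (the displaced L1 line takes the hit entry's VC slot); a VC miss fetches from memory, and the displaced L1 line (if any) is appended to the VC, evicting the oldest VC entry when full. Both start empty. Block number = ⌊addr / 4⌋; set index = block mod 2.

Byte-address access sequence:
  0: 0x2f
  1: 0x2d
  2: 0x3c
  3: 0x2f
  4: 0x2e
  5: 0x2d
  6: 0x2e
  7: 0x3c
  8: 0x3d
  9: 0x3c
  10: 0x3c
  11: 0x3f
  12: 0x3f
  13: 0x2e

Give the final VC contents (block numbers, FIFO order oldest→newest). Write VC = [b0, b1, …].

VC = [15]

  [0] addr=0x2f blk=11 s=1: MISS | VC []
  [1] addr=0x2d blk=11 s=1: L1-HIT | VC []
  [2] addr=0x3c blk=15 s=1: MISS | VC [11]
  [3] addr=0x2f blk=11 s=1: VC-HIT | VC [15]
  [4] addr=0x2e blk=11 s=1: L1-HIT | VC [15]
  [5] addr=0x2d blk=11 s=1: L1-HIT | VC [15]
  [6] addr=0x2e blk=11 s=1: L1-HIT | VC [15]
  [7] addr=0x3c blk=15 s=1: VC-HIT | VC [11]
  [8] addr=0x3d blk=15 s=1: L1-HIT | VC [11]
  [9] addr=0x3c blk=15 s=1: L1-HIT | VC [11]
  [10] addr=0x3c blk=15 s=1: L1-HIT | VC [11]
  [11] addr=0x3f blk=15 s=1: L1-HIT | VC [11]
  [12] addr=0x3f blk=15 s=1: L1-HIT | VC [11]
  [13] addr=0x2e blk=11 s=1: VC-HIT | VC [15]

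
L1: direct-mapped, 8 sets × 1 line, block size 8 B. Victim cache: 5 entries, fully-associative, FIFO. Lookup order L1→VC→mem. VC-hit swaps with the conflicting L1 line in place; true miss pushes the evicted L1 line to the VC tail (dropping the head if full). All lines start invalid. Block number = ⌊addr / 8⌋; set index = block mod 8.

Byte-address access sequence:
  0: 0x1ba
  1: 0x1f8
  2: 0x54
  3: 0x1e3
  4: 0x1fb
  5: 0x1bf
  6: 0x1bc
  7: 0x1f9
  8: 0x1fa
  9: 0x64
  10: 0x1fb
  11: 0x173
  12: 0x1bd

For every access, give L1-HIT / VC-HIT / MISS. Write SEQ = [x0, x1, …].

0: 0x1ba (blk 55, set 7) → MISS  vc=[]
1: 0x1f8 (blk 63, set 7) → MISS  vc=[55]
2: 0x54 (blk 10, set 2) → MISS  vc=[55]
3: 0x1e3 (blk 60, set 4) → MISS  vc=[55]
4: 0x1fb (blk 63, set 7) → L1-HIT  vc=[55]
5: 0x1bf (blk 55, set 7) → VC-HIT  vc=[63]
6: 0x1bc (blk 55, set 7) → L1-HIT  vc=[63]
7: 0x1f9 (blk 63, set 7) → VC-HIT  vc=[55]
8: 0x1fa (blk 63, set 7) → L1-HIT  vc=[55]
9: 0x64 (blk 12, set 4) → MISS  vc=[55, 60]
10: 0x1fb (blk 63, set 7) → L1-HIT  vc=[55, 60]
11: 0x173 (blk 46, set 6) → MISS  vc=[55, 60]
12: 0x1bd (blk 55, set 7) → VC-HIT  vc=[63, 60]

SEQ = [MISS, MISS, MISS, MISS, L1-HIT, VC-HIT, L1-HIT, VC-HIT, L1-HIT, MISS, L1-HIT, MISS, VC-HIT]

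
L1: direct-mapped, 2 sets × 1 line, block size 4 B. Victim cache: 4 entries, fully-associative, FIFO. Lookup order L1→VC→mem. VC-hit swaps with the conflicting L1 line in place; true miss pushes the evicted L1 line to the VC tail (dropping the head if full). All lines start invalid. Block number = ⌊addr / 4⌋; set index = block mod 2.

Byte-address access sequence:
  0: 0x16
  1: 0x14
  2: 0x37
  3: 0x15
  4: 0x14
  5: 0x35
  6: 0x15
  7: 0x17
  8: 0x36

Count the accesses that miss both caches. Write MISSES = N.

#0 0x16→b5/s1 MISS; vc=[]
#1 0x14→b5/s1 L1-HIT; vc=[]
#2 0x37→b13/s1 MISS; vc=[5]
#3 0x15→b5/s1 VC-HIT; vc=[13]
#4 0x14→b5/s1 L1-HIT; vc=[13]
#5 0x35→b13/s1 VC-HIT; vc=[5]
#6 0x15→b5/s1 VC-HIT; vc=[13]
#7 0x17→b5/s1 L1-HIT; vc=[13]
#8 0x36→b13/s1 VC-HIT; vc=[5]

MISSES = 2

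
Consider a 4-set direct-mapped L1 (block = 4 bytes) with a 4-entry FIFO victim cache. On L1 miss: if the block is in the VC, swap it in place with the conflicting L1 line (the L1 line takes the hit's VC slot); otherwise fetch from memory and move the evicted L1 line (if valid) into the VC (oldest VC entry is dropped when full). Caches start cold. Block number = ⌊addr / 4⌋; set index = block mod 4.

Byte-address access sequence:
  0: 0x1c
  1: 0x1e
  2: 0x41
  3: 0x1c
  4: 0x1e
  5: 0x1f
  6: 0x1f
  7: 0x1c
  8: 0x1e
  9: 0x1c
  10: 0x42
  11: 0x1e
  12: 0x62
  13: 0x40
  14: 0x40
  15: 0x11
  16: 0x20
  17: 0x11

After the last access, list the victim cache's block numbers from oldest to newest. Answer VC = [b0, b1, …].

0: 0x1c (blk 7, set 3) → MISS  vc=[]
1: 0x1e (blk 7, set 3) → L1-HIT  vc=[]
2: 0x41 (blk 16, set 0) → MISS  vc=[]
3: 0x1c (blk 7, set 3) → L1-HIT  vc=[]
4: 0x1e (blk 7, set 3) → L1-HIT  vc=[]
5: 0x1f (blk 7, set 3) → L1-HIT  vc=[]
6: 0x1f (blk 7, set 3) → L1-HIT  vc=[]
7: 0x1c (blk 7, set 3) → L1-HIT  vc=[]
8: 0x1e (blk 7, set 3) → L1-HIT  vc=[]
9: 0x1c (blk 7, set 3) → L1-HIT  vc=[]
10: 0x42 (blk 16, set 0) → L1-HIT  vc=[]
11: 0x1e (blk 7, set 3) → L1-HIT  vc=[]
12: 0x62 (blk 24, set 0) → MISS  vc=[16]
13: 0x40 (blk 16, set 0) → VC-HIT  vc=[24]
14: 0x40 (blk 16, set 0) → L1-HIT  vc=[24]
15: 0x11 (blk 4, set 0) → MISS  vc=[24, 16]
16: 0x20 (blk 8, set 0) → MISS  vc=[24, 16, 4]
17: 0x11 (blk 4, set 0) → VC-HIT  vc=[24, 16, 8]

VC = [24, 16, 8]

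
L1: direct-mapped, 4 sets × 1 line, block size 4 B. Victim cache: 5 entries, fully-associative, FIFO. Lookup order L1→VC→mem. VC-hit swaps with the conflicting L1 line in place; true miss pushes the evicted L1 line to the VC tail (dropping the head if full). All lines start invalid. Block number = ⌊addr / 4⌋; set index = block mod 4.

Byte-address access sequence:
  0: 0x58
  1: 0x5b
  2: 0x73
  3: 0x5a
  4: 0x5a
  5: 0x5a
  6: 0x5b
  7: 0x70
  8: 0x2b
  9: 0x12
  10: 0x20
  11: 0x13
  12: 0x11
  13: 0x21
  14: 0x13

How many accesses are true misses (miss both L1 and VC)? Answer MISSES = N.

MISSES = 5

  [0] addr=0x58 blk=22 s=2: MISS | VC []
  [1] addr=0x5b blk=22 s=2: L1-HIT | VC []
  [2] addr=0x73 blk=28 s=0: MISS | VC []
  [3] addr=0x5a blk=22 s=2: L1-HIT | VC []
  [4] addr=0x5a blk=22 s=2: L1-HIT | VC []
  [5] addr=0x5a blk=22 s=2: L1-HIT | VC []
  [6] addr=0x5b blk=22 s=2: L1-HIT | VC []
  [7] addr=0x70 blk=28 s=0: L1-HIT | VC []
  [8] addr=0x2b blk=10 s=2: MISS | VC [22]
  [9] addr=0x12 blk=4 s=0: MISS | VC [22, 28]
  [10] addr=0x20 blk=8 s=0: MISS | VC [22, 28, 4]
  [11] addr=0x13 blk=4 s=0: VC-HIT | VC [22, 28, 8]
  [12] addr=0x11 blk=4 s=0: L1-HIT | VC [22, 28, 8]
  [13] addr=0x21 blk=8 s=0: VC-HIT | VC [22, 28, 4]
  [14] addr=0x13 blk=4 s=0: VC-HIT | VC [22, 28, 8]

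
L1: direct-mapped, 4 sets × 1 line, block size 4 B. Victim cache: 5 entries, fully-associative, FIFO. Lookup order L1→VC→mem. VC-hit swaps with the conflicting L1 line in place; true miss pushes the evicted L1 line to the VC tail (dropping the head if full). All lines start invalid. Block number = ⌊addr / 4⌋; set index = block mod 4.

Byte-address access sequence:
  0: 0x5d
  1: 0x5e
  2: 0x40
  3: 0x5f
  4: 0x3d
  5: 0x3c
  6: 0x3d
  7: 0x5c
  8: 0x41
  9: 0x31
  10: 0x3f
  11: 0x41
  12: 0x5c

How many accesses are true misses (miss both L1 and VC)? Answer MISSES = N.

0: 0x5d (blk 23, set 3) → MISS  vc=[]
1: 0x5e (blk 23, set 3) → L1-HIT  vc=[]
2: 0x40 (blk 16, set 0) → MISS  vc=[]
3: 0x5f (blk 23, set 3) → L1-HIT  vc=[]
4: 0x3d (blk 15, set 3) → MISS  vc=[23]
5: 0x3c (blk 15, set 3) → L1-HIT  vc=[23]
6: 0x3d (blk 15, set 3) → L1-HIT  vc=[23]
7: 0x5c (blk 23, set 3) → VC-HIT  vc=[15]
8: 0x41 (blk 16, set 0) → L1-HIT  vc=[15]
9: 0x31 (blk 12, set 0) → MISS  vc=[15, 16]
10: 0x3f (blk 15, set 3) → VC-HIT  vc=[23, 16]
11: 0x41 (blk 16, set 0) → VC-HIT  vc=[23, 12]
12: 0x5c (blk 23, set 3) → VC-HIT  vc=[15, 12]

MISSES = 4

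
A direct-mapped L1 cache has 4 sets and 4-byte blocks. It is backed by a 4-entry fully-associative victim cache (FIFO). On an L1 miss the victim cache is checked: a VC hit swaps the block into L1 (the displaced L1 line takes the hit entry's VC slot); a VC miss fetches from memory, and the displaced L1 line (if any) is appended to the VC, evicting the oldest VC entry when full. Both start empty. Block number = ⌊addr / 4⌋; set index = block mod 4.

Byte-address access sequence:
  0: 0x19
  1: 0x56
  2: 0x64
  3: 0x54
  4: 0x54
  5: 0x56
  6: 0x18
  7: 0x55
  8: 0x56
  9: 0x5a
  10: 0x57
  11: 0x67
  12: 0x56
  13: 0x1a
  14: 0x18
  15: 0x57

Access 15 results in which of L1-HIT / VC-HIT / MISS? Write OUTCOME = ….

  [0] addr=0x19 blk=6 s=2: MISS | VC []
  [1] addr=0x56 blk=21 s=1: MISS | VC []
  [2] addr=0x64 blk=25 s=1: MISS | VC [21]
  [3] addr=0x54 blk=21 s=1: VC-HIT | VC [25]
  [4] addr=0x54 blk=21 s=1: L1-HIT | VC [25]
  [5] addr=0x56 blk=21 s=1: L1-HIT | VC [25]
  [6] addr=0x18 blk=6 s=2: L1-HIT | VC [25]
  [7] addr=0x55 blk=21 s=1: L1-HIT | VC [25]
  [8] addr=0x56 blk=21 s=1: L1-HIT | VC [25]
  [9] addr=0x5a blk=22 s=2: MISS | VC [25, 6]
  [10] addr=0x57 blk=21 s=1: L1-HIT | VC [25, 6]
  [11] addr=0x67 blk=25 s=1: VC-HIT | VC [21, 6]
  [12] addr=0x56 blk=21 s=1: VC-HIT | VC [25, 6]
  [13] addr=0x1a blk=6 s=2: VC-HIT | VC [25, 22]
  [14] addr=0x18 blk=6 s=2: L1-HIT | VC [25, 22]
  [15] addr=0x57 blk=21 s=1: L1-HIT | VC [25, 22]

OUTCOME = L1-HIT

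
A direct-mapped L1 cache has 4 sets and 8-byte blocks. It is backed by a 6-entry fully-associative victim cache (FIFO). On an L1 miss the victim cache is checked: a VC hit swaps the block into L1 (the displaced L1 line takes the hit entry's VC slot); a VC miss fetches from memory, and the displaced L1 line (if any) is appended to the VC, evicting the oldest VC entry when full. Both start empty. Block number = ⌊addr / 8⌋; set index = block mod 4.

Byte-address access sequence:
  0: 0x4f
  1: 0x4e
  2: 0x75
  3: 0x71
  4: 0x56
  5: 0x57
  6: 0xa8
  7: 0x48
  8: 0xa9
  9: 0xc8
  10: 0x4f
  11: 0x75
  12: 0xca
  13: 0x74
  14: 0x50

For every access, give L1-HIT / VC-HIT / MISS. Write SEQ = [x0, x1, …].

SEQ = [MISS, L1-HIT, MISS, L1-HIT, MISS, L1-HIT, MISS, VC-HIT, VC-HIT, MISS, VC-HIT, VC-HIT, VC-HIT, L1-HIT, VC-HIT]

#0 0x4f→b9/s1 MISS; vc=[]
#1 0x4e→b9/s1 L1-HIT; vc=[]
#2 0x75→b14/s2 MISS; vc=[]
#3 0x71→b14/s2 L1-HIT; vc=[]
#4 0x56→b10/s2 MISS; vc=[14]
#5 0x57→b10/s2 L1-HIT; vc=[14]
#6 0xa8→b21/s1 MISS; vc=[14,9]
#7 0x48→b9/s1 VC-HIT; vc=[14,21]
#8 0xa9→b21/s1 VC-HIT; vc=[14,9]
#9 0xc8→b25/s1 MISS; vc=[14,9,21]
#10 0x4f→b9/s1 VC-HIT; vc=[14,25,21]
#11 0x75→b14/s2 VC-HIT; vc=[10,25,21]
#12 0xca→b25/s1 VC-HIT; vc=[10,9,21]
#13 0x74→b14/s2 L1-HIT; vc=[10,9,21]
#14 0x50→b10/s2 VC-HIT; vc=[14,9,21]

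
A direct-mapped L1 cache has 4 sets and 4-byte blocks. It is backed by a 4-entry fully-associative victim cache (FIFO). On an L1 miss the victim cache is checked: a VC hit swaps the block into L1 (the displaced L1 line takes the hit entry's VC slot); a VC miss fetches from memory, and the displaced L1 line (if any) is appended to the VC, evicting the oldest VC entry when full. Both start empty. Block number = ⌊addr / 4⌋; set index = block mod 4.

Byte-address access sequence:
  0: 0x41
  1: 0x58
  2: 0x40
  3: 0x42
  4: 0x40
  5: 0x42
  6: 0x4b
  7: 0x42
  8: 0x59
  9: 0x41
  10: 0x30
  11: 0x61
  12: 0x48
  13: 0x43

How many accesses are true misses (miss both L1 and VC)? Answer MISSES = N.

MISSES = 5

  [0] addr=0x41 blk=16 s=0: MISS | VC []
  [1] addr=0x58 blk=22 s=2: MISS | VC []
  [2] addr=0x40 blk=16 s=0: L1-HIT | VC []
  [3] addr=0x42 blk=16 s=0: L1-HIT | VC []
  [4] addr=0x40 blk=16 s=0: L1-HIT | VC []
  [5] addr=0x42 blk=16 s=0: L1-HIT | VC []
  [6] addr=0x4b blk=18 s=2: MISS | VC [22]
  [7] addr=0x42 blk=16 s=0: L1-HIT | VC [22]
  [8] addr=0x59 blk=22 s=2: VC-HIT | VC [18]
  [9] addr=0x41 blk=16 s=0: L1-HIT | VC [18]
  [10] addr=0x30 blk=12 s=0: MISS | VC [18, 16]
  [11] addr=0x61 blk=24 s=0: MISS | VC [18, 16, 12]
  [12] addr=0x48 blk=18 s=2: VC-HIT | VC [22, 16, 12]
  [13] addr=0x43 blk=16 s=0: VC-HIT | VC [22, 24, 12]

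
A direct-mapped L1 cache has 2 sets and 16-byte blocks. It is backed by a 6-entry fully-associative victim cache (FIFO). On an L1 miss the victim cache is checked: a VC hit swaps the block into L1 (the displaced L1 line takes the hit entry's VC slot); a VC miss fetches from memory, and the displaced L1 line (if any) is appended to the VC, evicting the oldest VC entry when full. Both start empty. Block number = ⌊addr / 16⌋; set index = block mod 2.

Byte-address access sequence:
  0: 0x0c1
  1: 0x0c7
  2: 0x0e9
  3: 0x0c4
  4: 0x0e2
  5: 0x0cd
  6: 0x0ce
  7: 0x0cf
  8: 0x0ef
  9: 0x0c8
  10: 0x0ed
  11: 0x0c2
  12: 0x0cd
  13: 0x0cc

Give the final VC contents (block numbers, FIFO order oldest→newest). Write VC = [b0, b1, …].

0: 0xc1 (blk 12, set 0) → MISS  vc=[]
1: 0xc7 (blk 12, set 0) → L1-HIT  vc=[]
2: 0xe9 (blk 14, set 0) → MISS  vc=[12]
3: 0xc4 (blk 12, set 0) → VC-HIT  vc=[14]
4: 0xe2 (blk 14, set 0) → VC-HIT  vc=[12]
5: 0xcd (blk 12, set 0) → VC-HIT  vc=[14]
6: 0xce (blk 12, set 0) → L1-HIT  vc=[14]
7: 0xcf (blk 12, set 0) → L1-HIT  vc=[14]
8: 0xef (blk 14, set 0) → VC-HIT  vc=[12]
9: 0xc8 (blk 12, set 0) → VC-HIT  vc=[14]
10: 0xed (blk 14, set 0) → VC-HIT  vc=[12]
11: 0xc2 (blk 12, set 0) → VC-HIT  vc=[14]
12: 0xcd (blk 12, set 0) → L1-HIT  vc=[14]
13: 0xcc (blk 12, set 0) → L1-HIT  vc=[14]

VC = [14]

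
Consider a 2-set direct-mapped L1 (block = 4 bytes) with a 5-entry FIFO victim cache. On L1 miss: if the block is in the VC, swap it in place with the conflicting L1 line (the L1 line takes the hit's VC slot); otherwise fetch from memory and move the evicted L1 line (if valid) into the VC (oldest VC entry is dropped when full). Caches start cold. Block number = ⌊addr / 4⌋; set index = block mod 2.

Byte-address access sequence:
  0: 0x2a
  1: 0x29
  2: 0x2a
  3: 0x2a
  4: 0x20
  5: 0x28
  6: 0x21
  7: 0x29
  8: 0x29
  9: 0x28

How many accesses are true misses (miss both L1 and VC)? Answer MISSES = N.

MISSES = 2

0: 0x2a (blk 10, set 0) → MISS  vc=[]
1: 0x29 (blk 10, set 0) → L1-HIT  vc=[]
2: 0x2a (blk 10, set 0) → L1-HIT  vc=[]
3: 0x2a (blk 10, set 0) → L1-HIT  vc=[]
4: 0x20 (blk 8, set 0) → MISS  vc=[10]
5: 0x28 (blk 10, set 0) → VC-HIT  vc=[8]
6: 0x21 (blk 8, set 0) → VC-HIT  vc=[10]
7: 0x29 (blk 10, set 0) → VC-HIT  vc=[8]
8: 0x29 (blk 10, set 0) → L1-HIT  vc=[8]
9: 0x28 (blk 10, set 0) → L1-HIT  vc=[8]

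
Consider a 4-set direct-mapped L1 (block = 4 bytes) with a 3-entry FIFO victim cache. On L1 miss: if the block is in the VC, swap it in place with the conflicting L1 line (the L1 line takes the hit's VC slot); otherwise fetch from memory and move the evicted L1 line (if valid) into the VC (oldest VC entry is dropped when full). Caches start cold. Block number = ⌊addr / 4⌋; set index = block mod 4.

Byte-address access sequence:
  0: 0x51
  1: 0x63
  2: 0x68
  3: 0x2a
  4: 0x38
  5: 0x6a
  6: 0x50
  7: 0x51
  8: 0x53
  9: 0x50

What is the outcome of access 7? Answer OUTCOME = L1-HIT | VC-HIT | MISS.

  [0] addr=0x51 blk=20 s=0: MISS | VC []
  [1] addr=0x63 blk=24 s=0: MISS | VC [20]
  [2] addr=0x68 blk=26 s=2: MISS | VC [20]
  [3] addr=0x2a blk=10 s=2: MISS | VC [20, 26]
  [4] addr=0x38 blk=14 s=2: MISS | VC [20, 26, 10]
  [5] addr=0x6a blk=26 s=2: VC-HIT | VC [20, 14, 10]
  [6] addr=0x50 blk=20 s=0: VC-HIT | VC [24, 14, 10]
  [7] addr=0x51 blk=20 s=0: L1-HIT | VC [24, 14, 10]
  [8] addr=0x53 blk=20 s=0: L1-HIT | VC [24, 14, 10]
  [9] addr=0x50 blk=20 s=0: L1-HIT | VC [24, 14, 10]

OUTCOME = L1-HIT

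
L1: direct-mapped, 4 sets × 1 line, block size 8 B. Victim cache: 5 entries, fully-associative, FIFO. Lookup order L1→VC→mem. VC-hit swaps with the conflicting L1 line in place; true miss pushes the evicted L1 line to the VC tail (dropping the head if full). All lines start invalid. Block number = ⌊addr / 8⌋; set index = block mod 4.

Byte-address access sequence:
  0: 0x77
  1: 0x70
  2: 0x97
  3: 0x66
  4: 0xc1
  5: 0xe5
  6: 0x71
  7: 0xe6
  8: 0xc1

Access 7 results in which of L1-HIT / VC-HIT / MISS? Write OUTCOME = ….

OUTCOME = L1-HIT

#0 0x77→b14/s2 MISS; vc=[]
#1 0x70→b14/s2 L1-HIT; vc=[]
#2 0x97→b18/s2 MISS; vc=[14]
#3 0x66→b12/s0 MISS; vc=[14]
#4 0xc1→b24/s0 MISS; vc=[14,12]
#5 0xe5→b28/s0 MISS; vc=[14,12,24]
#6 0x71→b14/s2 VC-HIT; vc=[18,12,24]
#7 0xe6→b28/s0 L1-HIT; vc=[18,12,24]
#8 0xc1→b24/s0 VC-HIT; vc=[18,12,28]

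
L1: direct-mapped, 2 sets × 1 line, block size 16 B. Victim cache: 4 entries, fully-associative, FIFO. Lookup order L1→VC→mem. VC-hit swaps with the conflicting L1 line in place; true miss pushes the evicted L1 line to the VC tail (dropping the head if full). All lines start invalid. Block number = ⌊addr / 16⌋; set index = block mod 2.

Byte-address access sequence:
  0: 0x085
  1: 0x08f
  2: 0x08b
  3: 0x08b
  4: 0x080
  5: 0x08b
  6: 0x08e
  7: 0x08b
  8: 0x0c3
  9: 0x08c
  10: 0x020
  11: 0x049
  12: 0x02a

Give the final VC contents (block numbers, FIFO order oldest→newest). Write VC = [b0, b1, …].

0: 0x85 (blk 8, set 0) → MISS  vc=[]
1: 0x8f (blk 8, set 0) → L1-HIT  vc=[]
2: 0x8b (blk 8, set 0) → L1-HIT  vc=[]
3: 0x8b (blk 8, set 0) → L1-HIT  vc=[]
4: 0x80 (blk 8, set 0) → L1-HIT  vc=[]
5: 0x8b (blk 8, set 0) → L1-HIT  vc=[]
6: 0x8e (blk 8, set 0) → L1-HIT  vc=[]
7: 0x8b (blk 8, set 0) → L1-HIT  vc=[]
8: 0xc3 (blk 12, set 0) → MISS  vc=[8]
9: 0x8c (blk 8, set 0) → VC-HIT  vc=[12]
10: 0x20 (blk 2, set 0) → MISS  vc=[12, 8]
11: 0x49 (blk 4, set 0) → MISS  vc=[12, 8, 2]
12: 0x2a (blk 2, set 0) → VC-HIT  vc=[12, 8, 4]

VC = [12, 8, 4]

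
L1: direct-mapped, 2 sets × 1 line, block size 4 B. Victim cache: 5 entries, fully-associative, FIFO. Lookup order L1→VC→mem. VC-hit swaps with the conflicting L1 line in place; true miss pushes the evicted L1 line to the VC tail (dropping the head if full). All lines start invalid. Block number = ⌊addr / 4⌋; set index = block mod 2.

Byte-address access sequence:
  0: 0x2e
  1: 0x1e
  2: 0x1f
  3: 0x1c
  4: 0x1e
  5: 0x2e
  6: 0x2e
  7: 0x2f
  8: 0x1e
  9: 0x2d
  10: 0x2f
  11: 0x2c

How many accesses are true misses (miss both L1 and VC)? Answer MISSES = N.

MISSES = 2

0: 0x2e (blk 11, set 1) → MISS  vc=[]
1: 0x1e (blk 7, set 1) → MISS  vc=[11]
2: 0x1f (blk 7, set 1) → L1-HIT  vc=[11]
3: 0x1c (blk 7, set 1) → L1-HIT  vc=[11]
4: 0x1e (blk 7, set 1) → L1-HIT  vc=[11]
5: 0x2e (blk 11, set 1) → VC-HIT  vc=[7]
6: 0x2e (blk 11, set 1) → L1-HIT  vc=[7]
7: 0x2f (blk 11, set 1) → L1-HIT  vc=[7]
8: 0x1e (blk 7, set 1) → VC-HIT  vc=[11]
9: 0x2d (blk 11, set 1) → VC-HIT  vc=[7]
10: 0x2f (blk 11, set 1) → L1-HIT  vc=[7]
11: 0x2c (blk 11, set 1) → L1-HIT  vc=[7]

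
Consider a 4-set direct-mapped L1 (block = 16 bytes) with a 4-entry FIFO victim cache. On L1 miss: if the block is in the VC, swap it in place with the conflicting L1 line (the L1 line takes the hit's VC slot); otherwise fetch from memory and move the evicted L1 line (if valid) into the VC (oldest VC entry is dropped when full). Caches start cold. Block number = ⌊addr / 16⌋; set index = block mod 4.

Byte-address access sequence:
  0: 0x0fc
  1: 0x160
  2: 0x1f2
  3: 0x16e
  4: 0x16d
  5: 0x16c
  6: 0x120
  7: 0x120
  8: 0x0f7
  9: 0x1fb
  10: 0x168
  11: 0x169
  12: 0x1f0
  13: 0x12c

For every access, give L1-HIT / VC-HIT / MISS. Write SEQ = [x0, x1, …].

#0 0xfc→b15/s3 MISS; vc=[]
#1 0x160→b22/s2 MISS; vc=[]
#2 0x1f2→b31/s3 MISS; vc=[15]
#3 0x16e→b22/s2 L1-HIT; vc=[15]
#4 0x16d→b22/s2 L1-HIT; vc=[15]
#5 0x16c→b22/s2 L1-HIT; vc=[15]
#6 0x120→b18/s2 MISS; vc=[15,22]
#7 0x120→b18/s2 L1-HIT; vc=[15,22]
#8 0xf7→b15/s3 VC-HIT; vc=[31,22]
#9 0x1fb→b31/s3 VC-HIT; vc=[15,22]
#10 0x168→b22/s2 VC-HIT; vc=[15,18]
#11 0x169→b22/s2 L1-HIT; vc=[15,18]
#12 0x1f0→b31/s3 L1-HIT; vc=[15,18]
#13 0x12c→b18/s2 VC-HIT; vc=[15,22]

SEQ = [MISS, MISS, MISS, L1-HIT, L1-HIT, L1-HIT, MISS, L1-HIT, VC-HIT, VC-HIT, VC-HIT, L1-HIT, L1-HIT, VC-HIT]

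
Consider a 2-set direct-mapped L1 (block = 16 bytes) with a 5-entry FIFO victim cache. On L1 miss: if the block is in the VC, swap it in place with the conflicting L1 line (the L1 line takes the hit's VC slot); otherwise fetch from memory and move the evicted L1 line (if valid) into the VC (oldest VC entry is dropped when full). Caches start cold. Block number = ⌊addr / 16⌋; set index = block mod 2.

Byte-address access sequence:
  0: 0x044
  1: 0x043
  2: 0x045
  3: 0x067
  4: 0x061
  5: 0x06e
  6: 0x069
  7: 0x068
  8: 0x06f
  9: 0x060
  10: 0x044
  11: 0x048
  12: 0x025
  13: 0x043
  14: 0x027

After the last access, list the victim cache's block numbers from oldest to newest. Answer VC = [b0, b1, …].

VC = [6, 4]

#0 0x44→b4/s0 MISS; vc=[]
#1 0x43→b4/s0 L1-HIT; vc=[]
#2 0x45→b4/s0 L1-HIT; vc=[]
#3 0x67→b6/s0 MISS; vc=[4]
#4 0x61→b6/s0 L1-HIT; vc=[4]
#5 0x6e→b6/s0 L1-HIT; vc=[4]
#6 0x69→b6/s0 L1-HIT; vc=[4]
#7 0x68→b6/s0 L1-HIT; vc=[4]
#8 0x6f→b6/s0 L1-HIT; vc=[4]
#9 0x60→b6/s0 L1-HIT; vc=[4]
#10 0x44→b4/s0 VC-HIT; vc=[6]
#11 0x48→b4/s0 L1-HIT; vc=[6]
#12 0x25→b2/s0 MISS; vc=[6,4]
#13 0x43→b4/s0 VC-HIT; vc=[6,2]
#14 0x27→b2/s0 VC-HIT; vc=[6,4]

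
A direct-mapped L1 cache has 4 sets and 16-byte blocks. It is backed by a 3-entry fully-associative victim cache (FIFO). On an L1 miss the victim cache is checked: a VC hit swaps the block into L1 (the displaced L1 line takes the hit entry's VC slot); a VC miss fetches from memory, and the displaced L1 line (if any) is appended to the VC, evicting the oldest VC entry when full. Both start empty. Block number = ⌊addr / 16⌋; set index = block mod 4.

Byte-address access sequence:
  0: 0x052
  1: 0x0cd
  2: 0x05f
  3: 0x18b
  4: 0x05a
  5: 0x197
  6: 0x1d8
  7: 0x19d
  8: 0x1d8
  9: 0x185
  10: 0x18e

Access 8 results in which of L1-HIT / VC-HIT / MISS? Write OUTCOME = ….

  [0] addr=0x52 blk=5 s=1: MISS | VC []
  [1] addr=0xcd blk=12 s=0: MISS | VC []
  [2] addr=0x5f blk=5 s=1: L1-HIT | VC []
  [3] addr=0x18b blk=24 s=0: MISS | VC [12]
  [4] addr=0x5a blk=5 s=1: L1-HIT | VC [12]
  [5] addr=0x197 blk=25 s=1: MISS | VC [12, 5]
  [6] addr=0x1d8 blk=29 s=1: MISS | VC [12, 5, 25]
  [7] addr=0x19d blk=25 s=1: VC-HIT | VC [12, 5, 29]
  [8] addr=0x1d8 blk=29 s=1: VC-HIT | VC [12, 5, 25]
  [9] addr=0x185 blk=24 s=0: L1-HIT | VC [12, 5, 25]
  [10] addr=0x18e blk=24 s=0: L1-HIT | VC [12, 5, 25]

OUTCOME = VC-HIT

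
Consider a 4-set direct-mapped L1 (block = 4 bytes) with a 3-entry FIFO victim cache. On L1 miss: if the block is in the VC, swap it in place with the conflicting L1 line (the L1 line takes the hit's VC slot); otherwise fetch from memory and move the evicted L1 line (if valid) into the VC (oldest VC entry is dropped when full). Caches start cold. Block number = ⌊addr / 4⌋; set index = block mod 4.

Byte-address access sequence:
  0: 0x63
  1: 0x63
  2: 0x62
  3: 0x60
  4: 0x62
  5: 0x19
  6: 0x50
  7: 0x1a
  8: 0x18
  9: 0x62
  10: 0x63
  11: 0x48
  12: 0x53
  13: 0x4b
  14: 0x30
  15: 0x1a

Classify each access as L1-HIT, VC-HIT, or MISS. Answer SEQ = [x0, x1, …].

SEQ = [MISS, L1-HIT, L1-HIT, L1-HIT, L1-HIT, MISS, MISS, L1-HIT, L1-HIT, VC-HIT, L1-HIT, MISS, VC-HIT, L1-HIT, MISS, VC-HIT]

#0 0x63→b24/s0 MISS; vc=[]
#1 0x63→b24/s0 L1-HIT; vc=[]
#2 0x62→b24/s0 L1-HIT; vc=[]
#3 0x60→b24/s0 L1-HIT; vc=[]
#4 0x62→b24/s0 L1-HIT; vc=[]
#5 0x19→b6/s2 MISS; vc=[]
#6 0x50→b20/s0 MISS; vc=[24]
#7 0x1a→b6/s2 L1-HIT; vc=[24]
#8 0x18→b6/s2 L1-HIT; vc=[24]
#9 0x62→b24/s0 VC-HIT; vc=[20]
#10 0x63→b24/s0 L1-HIT; vc=[20]
#11 0x48→b18/s2 MISS; vc=[20,6]
#12 0x53→b20/s0 VC-HIT; vc=[24,6]
#13 0x4b→b18/s2 L1-HIT; vc=[24,6]
#14 0x30→b12/s0 MISS; vc=[24,6,20]
#15 0x1a→b6/s2 VC-HIT; vc=[24,18,20]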